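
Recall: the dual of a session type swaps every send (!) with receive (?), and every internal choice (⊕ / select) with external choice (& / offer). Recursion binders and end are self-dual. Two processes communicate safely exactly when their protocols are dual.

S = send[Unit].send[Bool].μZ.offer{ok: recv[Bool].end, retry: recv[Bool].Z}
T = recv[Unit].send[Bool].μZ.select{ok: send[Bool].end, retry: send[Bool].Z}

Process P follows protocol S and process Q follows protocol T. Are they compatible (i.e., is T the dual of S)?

NO

send[Unit] | recv[Unit]  ✓
  send[Bool] | send[Bool]  ✗ same direction on both sides — not dual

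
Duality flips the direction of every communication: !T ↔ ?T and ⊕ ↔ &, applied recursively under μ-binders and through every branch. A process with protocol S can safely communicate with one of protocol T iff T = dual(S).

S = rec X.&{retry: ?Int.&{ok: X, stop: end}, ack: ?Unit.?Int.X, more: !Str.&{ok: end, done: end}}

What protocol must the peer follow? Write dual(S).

rec X.+{retry: !Int.+{ok: X, stop: end}, ack: !Unit.!Int.X, more: ?Str.+{ok: end, done: end}}

rec X = rec X  (μ self-dual)
  &{retry,ack,more} = +{retry,ack,more}  (offer→select)
    [retry]
      ?Int = !Int
        &{ok,stop} = +{ok,stop}  (offer→select)
          [ok]
            X self-dual
          [stop]
            end self-dual
    [ack]
      ?Unit = !Unit
        ?Int = !Int
          X self-dual
    [more]
      !Str = ?Str
        &{ok,done} = +{ok,done}  (offer→select)
          [ok]
            end self-dual
          [done]
            end self-dual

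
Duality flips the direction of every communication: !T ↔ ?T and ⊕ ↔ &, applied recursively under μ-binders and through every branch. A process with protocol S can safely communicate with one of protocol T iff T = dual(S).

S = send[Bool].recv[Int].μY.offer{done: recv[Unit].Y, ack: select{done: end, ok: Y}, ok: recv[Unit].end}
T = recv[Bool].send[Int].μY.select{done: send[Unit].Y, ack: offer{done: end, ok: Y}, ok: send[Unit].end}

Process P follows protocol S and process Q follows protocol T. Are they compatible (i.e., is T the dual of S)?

send[Bool] ‖ recv[Bool]  match
  recv[Int] ‖ send[Int]  match
    μY ‖ μY  match (binder kept)
      offer{done,ack,ok} ‖ select{done,ack,ok}  match label sets agree
        case done:
          recv[Unit] ‖ send[Unit]  match
            Y ‖ Y  match
        case ack:
          select{done,ok} ‖ offer{done,ok}  match label sets agree
            case done:
              end ‖ end  match
            case ok:
              Y ‖ Y  match
        case ok:
          recv[Unit] ‖ send[Unit]  match
            end ‖ end  match

YES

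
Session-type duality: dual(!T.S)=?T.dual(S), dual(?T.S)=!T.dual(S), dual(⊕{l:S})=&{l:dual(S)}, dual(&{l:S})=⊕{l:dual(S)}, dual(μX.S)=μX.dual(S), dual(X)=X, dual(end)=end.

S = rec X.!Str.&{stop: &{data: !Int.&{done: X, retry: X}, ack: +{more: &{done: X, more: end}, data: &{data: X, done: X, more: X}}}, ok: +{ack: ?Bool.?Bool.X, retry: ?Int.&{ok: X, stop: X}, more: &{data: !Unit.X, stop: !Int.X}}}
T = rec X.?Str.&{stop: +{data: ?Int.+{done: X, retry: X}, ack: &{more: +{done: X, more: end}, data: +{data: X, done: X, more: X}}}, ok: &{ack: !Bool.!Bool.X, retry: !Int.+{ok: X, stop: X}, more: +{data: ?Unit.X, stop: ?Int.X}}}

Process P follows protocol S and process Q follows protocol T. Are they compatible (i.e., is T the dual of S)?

NO

rec X ‖ rec X  ✓ (binder kept)
  !Str ‖ ?Str  ✓
    &{stop,ok} ‖ &{stop,ok}  ✗ choice polarity not flipped — not dual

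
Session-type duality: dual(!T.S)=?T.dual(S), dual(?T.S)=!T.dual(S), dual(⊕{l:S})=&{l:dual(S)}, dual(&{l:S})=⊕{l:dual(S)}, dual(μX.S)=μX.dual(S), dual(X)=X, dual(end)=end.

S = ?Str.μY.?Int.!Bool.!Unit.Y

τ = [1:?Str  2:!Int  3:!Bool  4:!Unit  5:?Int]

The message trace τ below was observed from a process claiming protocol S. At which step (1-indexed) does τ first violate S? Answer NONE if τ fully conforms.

@1 ?Str  ok  now at μY.…
@2 got !Int, protocol expects ?Int  ✗

2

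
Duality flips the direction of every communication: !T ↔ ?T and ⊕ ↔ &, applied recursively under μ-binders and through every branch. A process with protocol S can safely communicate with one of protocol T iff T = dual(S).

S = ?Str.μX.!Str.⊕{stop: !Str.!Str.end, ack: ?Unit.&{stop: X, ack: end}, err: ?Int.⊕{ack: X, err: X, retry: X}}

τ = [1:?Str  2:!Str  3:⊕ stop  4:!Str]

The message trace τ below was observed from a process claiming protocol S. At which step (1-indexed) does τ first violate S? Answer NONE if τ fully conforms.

[1] ?Str  ok  cont: μX.…
[2] !Str  ok  cont: ⊕{stop: !Str.!Str.end, ack: ?Unit.&{stop: μX.…, ack: end}, err: ?Int.⊕{ack: μX.…, err: μX.…, retry: μX.…}}
[3] ⊕ stop  ok  cont: !Str.!Str.end
[4] !Str  ok  cont: !Str.end
τ conforms to S (length 4)

NONE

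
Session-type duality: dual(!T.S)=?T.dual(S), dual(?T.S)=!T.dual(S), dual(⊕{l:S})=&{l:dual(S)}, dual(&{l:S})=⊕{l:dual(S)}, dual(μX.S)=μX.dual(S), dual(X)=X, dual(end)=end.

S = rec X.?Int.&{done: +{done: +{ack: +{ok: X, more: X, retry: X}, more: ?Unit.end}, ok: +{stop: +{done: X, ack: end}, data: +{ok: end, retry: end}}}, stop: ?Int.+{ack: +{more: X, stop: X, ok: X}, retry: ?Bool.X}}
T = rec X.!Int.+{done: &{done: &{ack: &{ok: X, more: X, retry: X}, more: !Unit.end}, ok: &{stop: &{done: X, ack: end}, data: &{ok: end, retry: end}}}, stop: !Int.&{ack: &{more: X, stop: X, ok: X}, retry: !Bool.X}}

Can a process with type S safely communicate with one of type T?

rec X | rec X  ✓ (binder kept)
  ?Int | !Int  ✓
    &{done,stop} | +{done,stop}  ✓ label sets agree
      [done]
        +{done,ok} | &{done,ok}  ✓ label sets agree
          [done]
            +{ack,more} | &{ack,more}  ✓ label sets agree
              [ack]
                +{ok,more,retry} | &{ok,more,retry}  ✓ label sets agree
                  [ok]
                    X | X  ✓
                  [more]
                    X | X  ✓
                  [retry]
                    X | X  ✓
              [more]
                ?Unit | !Unit  ✓
                  end | end  ✓
          [ok]
            +{stop,data} | &{stop,data}  ✓ label sets agree
              [stop]
                +{done,ack} | &{done,ack}  ✓ label sets agree
                  [done]
                    X | X  ✓
                  [ack]
                    end | end  ✓
              [data]
                +{ok,retry} | &{ok,retry}  ✓ label sets agree
                  [ok]
                    end | end  ✓
                  [retry]
                    end | end  ✓
      [stop]
        ?Int | !Int  ✓
          +{ack,retry} | &{ack,retry}  ✓ label sets agree
            [ack]
              +{more,stop,ok} | &{more,stop,ok}  ✓ label sets agree
                [more]
                  X | X  ✓
                [stop]
                  X | X  ✓
                [ok]
                  X | X  ✓
            [retry]
              ?Bool | !Bool  ✓
                X | X  ✓

YES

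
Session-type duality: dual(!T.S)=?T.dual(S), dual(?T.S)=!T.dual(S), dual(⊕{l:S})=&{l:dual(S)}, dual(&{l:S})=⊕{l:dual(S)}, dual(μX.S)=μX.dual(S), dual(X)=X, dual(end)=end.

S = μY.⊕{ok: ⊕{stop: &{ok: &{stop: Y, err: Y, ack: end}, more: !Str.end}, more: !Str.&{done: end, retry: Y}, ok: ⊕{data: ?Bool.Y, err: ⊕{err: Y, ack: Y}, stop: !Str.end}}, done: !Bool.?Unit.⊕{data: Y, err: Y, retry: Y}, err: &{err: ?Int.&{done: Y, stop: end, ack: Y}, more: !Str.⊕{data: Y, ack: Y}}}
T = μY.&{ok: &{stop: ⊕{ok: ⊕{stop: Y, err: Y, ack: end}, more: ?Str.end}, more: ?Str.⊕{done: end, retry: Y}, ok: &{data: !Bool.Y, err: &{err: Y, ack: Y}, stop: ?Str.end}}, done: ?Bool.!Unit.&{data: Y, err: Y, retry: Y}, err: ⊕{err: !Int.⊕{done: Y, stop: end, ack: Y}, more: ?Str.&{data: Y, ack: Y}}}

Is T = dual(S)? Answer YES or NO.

YES

μY ‖ μY  match (μ self-dual)
  ⊕{ok,done,err} ‖ &{ok,done,err}  match same labels
    case ok:
      ⊕{stop,more,ok} ‖ &{stop,more,ok}  match same labels
        case stop:
          &{ok,more} ‖ ⊕{ok,more}  match same labels
            case ok:
              &{stop,err,ack} ‖ ⊕{stop,err,ack}  match same labels
                case stop:
                  Y ‖ Y  match
                case err:
                  Y ‖ Y  match
                case ack:
                  end ‖ end  match
            case more:
              !Str ‖ ?Str  match
                end ‖ end  match
        case more:
          !Str ‖ ?Str  match
            &{done,retry} ‖ ⊕{done,retry}  match same labels
              case done:
                end ‖ end  match
              case retry:
                Y ‖ Y  match
        case ok:
          ⊕{data,err,stop} ‖ &{data,err,stop}  match same labels
            case data:
              ?Bool ‖ !Bool  match
                Y ‖ Y  match
            case err:
              ⊕{err,ack} ‖ &{err,ack}  match same labels
                case err:
                  Y ‖ Y  match
                case ack:
                  Y ‖ Y  match
            case stop:
              !Str ‖ ?Str  match
                end ‖ end  match
    case done:
      !Bool ‖ ?Bool  match
        ?Unit ‖ !Unit  match
          ⊕{data,err,retry} ‖ &{data,err,retry}  match same labels
            case data:
              Y ‖ Y  match
            case err:
              Y ‖ Y  match
            case retry:
              Y ‖ Y  match
    case err:
      &{err,more} ‖ ⊕{err,more}  match same labels
        case err:
          ?Int ‖ !Int  match
            &{done,stop,ack} ‖ ⊕{done,stop,ack}  match same labels
              case done:
                Y ‖ Y  match
              case stop:
                end ‖ end  match
              case ack:
                Y ‖ Y  match
        case more:
          !Str ‖ ?Str  match
            ⊕{data,ack} ‖ &{data,ack}  match same labels
              case data:
                Y ‖ Y  match
              case ack:
                Y ‖ Y  match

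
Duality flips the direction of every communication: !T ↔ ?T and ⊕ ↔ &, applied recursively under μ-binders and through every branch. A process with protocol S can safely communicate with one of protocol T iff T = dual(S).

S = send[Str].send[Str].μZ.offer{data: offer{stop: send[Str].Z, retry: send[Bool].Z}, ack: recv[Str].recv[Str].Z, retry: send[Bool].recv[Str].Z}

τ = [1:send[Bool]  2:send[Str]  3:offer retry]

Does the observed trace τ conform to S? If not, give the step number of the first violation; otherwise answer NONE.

1

@1 got send[Bool], protocol expects send[Str]  ✗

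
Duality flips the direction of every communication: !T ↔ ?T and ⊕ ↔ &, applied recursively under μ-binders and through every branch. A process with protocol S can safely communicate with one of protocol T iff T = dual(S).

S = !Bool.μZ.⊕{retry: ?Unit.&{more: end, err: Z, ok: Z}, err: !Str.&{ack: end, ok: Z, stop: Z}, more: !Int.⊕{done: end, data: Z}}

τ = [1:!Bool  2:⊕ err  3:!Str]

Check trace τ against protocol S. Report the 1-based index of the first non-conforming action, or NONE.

NONE

@1 !Bool  ✓  residual = μZ.…
@2 ⊕ err  ✓  residual = !Str.&{ack: end, ok: μZ.…, stop: μZ.…}
@3 !Str  ✓  residual = &{ack: end, ok: μZ.…, stop: μZ.…}
τ conforms to S (length 3)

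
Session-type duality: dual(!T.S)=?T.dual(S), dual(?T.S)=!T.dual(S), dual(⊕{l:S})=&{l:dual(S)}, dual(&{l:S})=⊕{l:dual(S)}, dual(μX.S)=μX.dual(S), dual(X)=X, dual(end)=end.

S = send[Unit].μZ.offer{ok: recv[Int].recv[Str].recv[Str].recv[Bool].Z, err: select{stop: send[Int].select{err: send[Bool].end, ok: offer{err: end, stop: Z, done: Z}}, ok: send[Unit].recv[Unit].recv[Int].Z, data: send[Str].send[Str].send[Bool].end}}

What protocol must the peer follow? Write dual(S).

send[Unit] → recv[Unit]
  μZ → μZ  (binder kept)
    offer{ok,err} → select{ok,err}  (offer→select)
      [ok]
        recv[Int] → send[Int]
          recv[Str] → send[Str]
            recv[Str] → send[Str]
              recv[Bool] → send[Bool]
                dual(Z) = Z
      [err]
        select{stop,ok,data} → offer{stop,ok,data}  (internal→external)
          [stop]
            send[Int] → recv[Int]
              select{err,ok} → offer{err,ok}  (internal→external)
                [err]
                  send[Bool] → recv[Bool]
                    dual(end) = end
                [ok]
                  offer{err,stop,done} → select{err,stop,done}  (offer→select)
                    [err]
                      dual(end) = end
                    [stop]
                      dual(Z) = Z
                    [done]
                      dual(Z) = Z
          [ok]
            send[Unit] → recv[Unit]
              recv[Unit] → send[Unit]
                recv[Int] → send[Int]
                  dual(Z) = Z
          [data]
            send[Str] → recv[Str]
              send[Str] → recv[Str]
                send[Bool] → recv[Bool]
                  dual(end) = end

recv[Unit].μZ.select{ok: send[Int].send[Str].send[Str].send[Bool].Z, err: offer{stop: recv[Int].offer{err: recv[Bool].end, ok: select{err: end, stop: Z, done: Z}}, ok: recv[Unit].send[Unit].send[Int].Z, data: recv[Str].recv[Str].recv[Bool].end}}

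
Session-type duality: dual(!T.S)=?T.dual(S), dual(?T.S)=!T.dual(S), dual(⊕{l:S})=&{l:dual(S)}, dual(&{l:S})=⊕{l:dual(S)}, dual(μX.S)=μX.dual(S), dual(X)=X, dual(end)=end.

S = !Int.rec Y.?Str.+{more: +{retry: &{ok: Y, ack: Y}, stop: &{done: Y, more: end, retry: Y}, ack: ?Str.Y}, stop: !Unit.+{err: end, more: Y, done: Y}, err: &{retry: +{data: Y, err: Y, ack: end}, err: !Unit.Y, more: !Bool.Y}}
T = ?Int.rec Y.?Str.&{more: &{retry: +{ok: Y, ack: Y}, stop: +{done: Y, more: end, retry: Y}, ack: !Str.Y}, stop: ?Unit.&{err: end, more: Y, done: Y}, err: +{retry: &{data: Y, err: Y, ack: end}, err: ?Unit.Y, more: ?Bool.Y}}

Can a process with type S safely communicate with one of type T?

!Int vs ?Int  match
  rec Y vs rec Y  match (binder kept)
    ?Str vs ?Str  ✗ same direction on both sides — not dual

NO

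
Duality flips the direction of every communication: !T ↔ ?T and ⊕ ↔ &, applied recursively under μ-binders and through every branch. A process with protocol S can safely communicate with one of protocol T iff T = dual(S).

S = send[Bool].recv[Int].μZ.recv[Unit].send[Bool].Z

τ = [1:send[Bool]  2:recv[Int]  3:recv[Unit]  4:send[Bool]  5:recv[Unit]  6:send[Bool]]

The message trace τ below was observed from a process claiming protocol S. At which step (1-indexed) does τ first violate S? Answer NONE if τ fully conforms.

NONE

@1 send[Bool]  match  now at recv[Int].μZ.…
@2 recv[Int]  match  now at μZ.…
@3 recv[Unit]  match  now at send[Bool].μZ.…
@4 send[Bool]  match  now at μZ.…
@5 recv[Unit]  match  now at send[Bool].μZ.…
@6 send[Bool]  match  now at μZ.…
all 6 steps conform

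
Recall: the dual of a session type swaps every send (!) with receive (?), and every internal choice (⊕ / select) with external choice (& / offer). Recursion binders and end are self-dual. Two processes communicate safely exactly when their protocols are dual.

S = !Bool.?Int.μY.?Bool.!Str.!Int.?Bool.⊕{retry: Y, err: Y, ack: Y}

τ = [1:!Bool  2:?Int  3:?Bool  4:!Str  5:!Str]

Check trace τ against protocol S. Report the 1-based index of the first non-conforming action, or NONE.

step 1: !Bool  ok  now at ?Int.μY.…
step 2: ?Int  ok  now at μY.…
step 3: ?Bool  ok  now at !Str.!Int.?Bool.⊕{retry: μY.…, err: μY.…, ack: μY.…}
step 4: !Str  ok  now at !Int.?Bool.⊕{retry: μY.…, err: μY.…, ack: μY.…}
step 5: got !Str, protocol expects !Int  ✗

5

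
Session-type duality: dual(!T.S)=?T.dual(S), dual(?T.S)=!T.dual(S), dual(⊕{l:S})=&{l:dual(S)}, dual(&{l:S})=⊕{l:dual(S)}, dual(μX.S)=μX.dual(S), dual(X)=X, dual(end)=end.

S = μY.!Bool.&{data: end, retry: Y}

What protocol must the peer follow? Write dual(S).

μY.?Bool.⊕{data: end, retry: Y}

μY ↦ μY  (binder kept)
  !Bool ↦ ?Bool
    &{data,retry} ↦ ⊕{data,retry}  (offer→select)
      • data:
        dual(end) = end
      • retry:
        dual(Y) = Y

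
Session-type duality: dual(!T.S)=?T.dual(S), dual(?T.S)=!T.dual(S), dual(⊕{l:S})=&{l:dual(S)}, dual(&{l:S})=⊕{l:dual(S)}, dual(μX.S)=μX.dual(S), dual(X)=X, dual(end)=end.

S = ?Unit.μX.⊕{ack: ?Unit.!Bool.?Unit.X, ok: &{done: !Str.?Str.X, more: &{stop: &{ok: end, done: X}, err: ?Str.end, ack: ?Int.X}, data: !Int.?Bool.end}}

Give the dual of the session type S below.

?Unit ↦ !Unit
  μX ↦ μX  (μ self-dual)
    ⊕{ack,ok} ↦ &{ack,ok}  (⊕→&)
      case ack:
        ?Unit ↦ !Unit
          !Bool ↦ ?Bool
            ?Unit ↦ !Unit
              X ↦ X
      case ok:
        &{done,more,data} ↦ ⊕{done,more,data}  (offer→select)
          case done:
            !Str ↦ ?Str
              ?Str ↦ !Str
                X ↦ X
          case more:
            &{stop,err,ack} ↦ ⊕{stop,err,ack}  (offer→select)
              case stop:
                &{ok,done} ↦ ⊕{ok,done}  (offer→select)
                  case ok:
                    end ↦ end
                  case done:
                    X ↦ X
              case err:
                ?Str ↦ !Str
                  end ↦ end
              case ack:
                ?Int ↦ !Int
                  X ↦ X
          case data:
            !Int ↦ ?Int
              ?Bool ↦ !Bool
                end ↦ end

!Unit.μX.&{ack: !Unit.?Bool.!Unit.X, ok: ⊕{done: ?Str.!Str.X, more: ⊕{stop: ⊕{ok: end, done: X}, err: !Str.end, ack: !Int.X}, data: ?Int.!Bool.end}}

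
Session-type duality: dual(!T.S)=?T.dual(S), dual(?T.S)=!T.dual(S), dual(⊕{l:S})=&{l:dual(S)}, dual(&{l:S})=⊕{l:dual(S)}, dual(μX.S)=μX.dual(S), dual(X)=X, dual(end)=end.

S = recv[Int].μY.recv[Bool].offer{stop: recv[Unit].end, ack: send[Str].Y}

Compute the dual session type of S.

recv[Int] ↦ send[Int]
  μY ↦ μY  (binder kept)
    recv[Bool] ↦ send[Bool]
      offer{stop,ack} ↦ select{stop,ack}  (offer→select)
        [stop]
          recv[Unit] ↦ send[Unit]
            end ↦ end
        [ack]
          send[Str] ↦ recv[Str]
            Y ↦ Y

send[Int].μY.send[Bool].select{stop: send[Unit].end, ack: recv[Str].Y}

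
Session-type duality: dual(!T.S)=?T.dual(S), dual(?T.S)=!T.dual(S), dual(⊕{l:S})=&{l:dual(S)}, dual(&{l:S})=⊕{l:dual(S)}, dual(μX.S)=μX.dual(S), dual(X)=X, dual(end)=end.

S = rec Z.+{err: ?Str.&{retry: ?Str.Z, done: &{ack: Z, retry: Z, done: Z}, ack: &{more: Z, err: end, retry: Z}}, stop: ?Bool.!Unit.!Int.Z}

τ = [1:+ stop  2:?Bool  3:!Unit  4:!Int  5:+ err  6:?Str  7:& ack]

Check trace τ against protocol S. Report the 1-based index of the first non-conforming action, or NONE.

NONE

[1] + stop  match  now at ?Bool.!Unit.!Int.rec Z.…
[2] ?Bool  match  now at !Unit.!Int.rec Z.…
[3] !Unit  match  now at !Int.rec Z.…
[4] !Int  match  now at rec Z.…
[5] + err  match  now at ?Str.&{retry: ?Str.rec Z.…, done: &{ack: rec Z.…, retry: rec Z.…, done: rec Z.…}, ack: &{more: rec Z.…, err: end, retry: rec Z.…}}
[6] ?Str  match  now at &{retry: ?Str.rec Z.…, done: &{ack: rec Z.…, retry: rec Z.…, done: rec Z.…}, ack: &{more: rec Z.…, err: end, retry: rec Z.…}}
[7] & ack  match  now at &{more: rec Z.…, err: end, retry: rec Z.…}
trace exhausted — no violation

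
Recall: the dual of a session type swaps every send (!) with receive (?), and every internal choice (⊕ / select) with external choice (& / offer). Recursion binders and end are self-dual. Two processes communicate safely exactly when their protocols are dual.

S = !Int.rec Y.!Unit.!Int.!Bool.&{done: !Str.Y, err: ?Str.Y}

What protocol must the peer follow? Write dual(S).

?Int.rec Y.?Unit.?Int.?Bool.+{done: ?Str.Y, err: !Str.Y}

!Int → ?Int
  rec Y → rec Y  (μ self-dual)
    !Unit → ?Unit
      !Int → ?Int
        !Bool → ?Bool
          &{done,err} → +{done,err}  (&→⊕)
            case done:
              !Str → ?Str
                Y ↦ Y
            case err:
              ?Str → !Str
                Y ↦ Y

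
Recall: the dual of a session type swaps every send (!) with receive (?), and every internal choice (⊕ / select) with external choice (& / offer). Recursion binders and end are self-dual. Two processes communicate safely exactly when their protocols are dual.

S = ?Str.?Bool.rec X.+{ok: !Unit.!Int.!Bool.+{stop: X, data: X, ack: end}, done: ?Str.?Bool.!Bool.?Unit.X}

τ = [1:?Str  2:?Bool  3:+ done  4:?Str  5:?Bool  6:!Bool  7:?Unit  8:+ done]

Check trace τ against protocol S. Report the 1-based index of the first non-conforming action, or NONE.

NONE

@1 ?Str  ok  cont: ?Bool.rec X.…
@2 ?Bool  ok  cont: rec X.…
@3 + done  ok  cont: ?Str.?Bool.!Bool.?Unit.rec X.…
@4 ?Str  ok  cont: ?Bool.!Bool.?Unit.rec X.…
@5 ?Bool  ok  cont: !Bool.?Unit.rec X.…
@6 !Bool  ok  cont: ?Unit.rec X.…
@7 ?Unit  ok  cont: rec X.…
@8 + done  ok  cont: ?Str.?Bool.!Bool.?Unit.rec X.…
trace exhausted — no violation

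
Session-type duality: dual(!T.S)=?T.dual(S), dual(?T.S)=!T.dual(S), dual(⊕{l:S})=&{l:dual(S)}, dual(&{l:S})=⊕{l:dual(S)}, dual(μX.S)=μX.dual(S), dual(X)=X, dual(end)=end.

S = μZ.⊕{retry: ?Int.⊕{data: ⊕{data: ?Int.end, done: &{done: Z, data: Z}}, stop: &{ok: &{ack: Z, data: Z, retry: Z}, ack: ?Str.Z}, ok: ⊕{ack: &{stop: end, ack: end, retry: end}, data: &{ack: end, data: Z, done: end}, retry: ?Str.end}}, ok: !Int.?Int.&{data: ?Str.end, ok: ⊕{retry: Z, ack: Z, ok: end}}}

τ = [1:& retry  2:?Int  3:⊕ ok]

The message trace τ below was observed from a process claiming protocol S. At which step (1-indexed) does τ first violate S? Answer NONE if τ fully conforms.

1

[1] got & retry, protocol expects ⊕ retry or ⊕ ok  ✗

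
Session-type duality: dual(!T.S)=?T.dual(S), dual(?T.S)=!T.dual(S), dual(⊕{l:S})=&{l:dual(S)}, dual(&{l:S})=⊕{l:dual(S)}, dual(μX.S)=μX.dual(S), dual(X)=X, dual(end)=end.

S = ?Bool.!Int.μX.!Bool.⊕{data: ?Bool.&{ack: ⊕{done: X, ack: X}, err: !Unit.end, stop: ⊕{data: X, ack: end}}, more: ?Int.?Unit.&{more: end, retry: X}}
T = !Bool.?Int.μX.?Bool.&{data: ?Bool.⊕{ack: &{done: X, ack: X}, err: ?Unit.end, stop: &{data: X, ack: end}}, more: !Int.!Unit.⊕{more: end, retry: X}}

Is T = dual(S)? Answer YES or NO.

?Bool vs !Bool  match
  !Int vs ?Int  match
    μX vs μX  match (μ self-dual)
      !Bool vs ?Bool  match
        ⊕{data,more} vs &{data,more}  match labels match
          case data:
            ?Bool vs ?Bool  ✗ same direction on both sides — not dual

NO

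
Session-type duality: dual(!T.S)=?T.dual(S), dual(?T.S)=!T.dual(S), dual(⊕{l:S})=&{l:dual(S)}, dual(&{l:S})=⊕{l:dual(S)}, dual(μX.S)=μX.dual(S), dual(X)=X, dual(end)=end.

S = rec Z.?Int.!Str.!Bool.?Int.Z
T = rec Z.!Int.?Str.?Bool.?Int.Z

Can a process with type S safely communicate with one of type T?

rec Z ‖ rec Z  match (μ self-dual)
  ?Int ‖ !Int  match
    !Str ‖ ?Str  match
      !Bool ‖ ?Bool  match
        ?Int ‖ ?Int  ✗ same direction on both sides — not dual

NO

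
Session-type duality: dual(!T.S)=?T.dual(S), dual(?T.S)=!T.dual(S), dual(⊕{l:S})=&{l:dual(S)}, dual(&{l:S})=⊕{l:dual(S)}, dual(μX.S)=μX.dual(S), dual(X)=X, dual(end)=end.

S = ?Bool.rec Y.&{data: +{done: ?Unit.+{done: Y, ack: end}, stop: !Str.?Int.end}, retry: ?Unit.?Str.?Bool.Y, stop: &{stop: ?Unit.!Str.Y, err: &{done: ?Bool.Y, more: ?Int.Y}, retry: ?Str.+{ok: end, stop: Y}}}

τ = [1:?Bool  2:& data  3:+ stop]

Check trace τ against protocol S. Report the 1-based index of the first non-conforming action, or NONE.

[1] ?Bool  match  residual = rec Y.…
[2] & data  match  residual = +{done: ?Unit.+{done: rec Y.…, ack: end}, stop: !Str.?Int.end}
[3] + stop  match  residual = !Str.?Int.end
all 3 steps conform

NONE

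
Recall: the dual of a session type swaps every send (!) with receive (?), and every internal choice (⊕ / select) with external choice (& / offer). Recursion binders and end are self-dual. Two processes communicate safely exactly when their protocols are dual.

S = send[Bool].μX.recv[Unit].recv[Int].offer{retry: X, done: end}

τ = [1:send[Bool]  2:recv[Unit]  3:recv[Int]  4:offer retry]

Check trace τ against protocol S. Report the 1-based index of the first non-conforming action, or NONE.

NONE

step 1: send[Bool]  match  cont: μX.…
step 2: recv[Unit]  match  cont: recv[Int].offer{retry: μX.…, done: end}
step 3: recv[Int]  match  cont: offer{retry: μX.…, done: end}
step 4: offer retry  match  cont: μX.…
trace exhausted — no violation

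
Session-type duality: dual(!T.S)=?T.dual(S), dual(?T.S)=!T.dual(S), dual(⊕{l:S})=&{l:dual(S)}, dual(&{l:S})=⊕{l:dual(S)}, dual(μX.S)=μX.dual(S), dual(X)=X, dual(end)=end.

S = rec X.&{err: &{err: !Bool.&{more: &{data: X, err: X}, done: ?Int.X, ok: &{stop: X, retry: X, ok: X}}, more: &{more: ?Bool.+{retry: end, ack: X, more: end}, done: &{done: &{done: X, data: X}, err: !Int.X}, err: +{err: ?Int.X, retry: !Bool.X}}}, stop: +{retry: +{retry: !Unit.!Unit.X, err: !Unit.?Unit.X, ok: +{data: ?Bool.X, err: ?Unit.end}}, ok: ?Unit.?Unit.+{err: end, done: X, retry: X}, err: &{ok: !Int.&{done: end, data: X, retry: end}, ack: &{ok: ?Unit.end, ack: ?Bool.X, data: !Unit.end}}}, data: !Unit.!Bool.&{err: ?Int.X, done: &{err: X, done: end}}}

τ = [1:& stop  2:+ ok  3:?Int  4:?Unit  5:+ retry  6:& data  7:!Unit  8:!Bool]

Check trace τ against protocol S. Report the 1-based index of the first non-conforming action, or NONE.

[1] & stop  match  now at +{retry: +{retry: !Unit.!Unit.rec X.…, err: !Unit.?Unit.rec X.…, ok: +{data: ?Bool.rec X.…, err: ?Unit.end}}, ok: ?Unit.?Unit.+{err: end, done: rec X.…, retry: rec X.…}, err: &{ok: !Int.&{done: end, data: rec X.…, retry: end}, ack: &{ok: ?Unit.end, ack: ?Bool.rec X.…, data: !Unit.end}}}
[2] + ok  match  now at ?Unit.?Unit.+{err: end, done: rec X.…, retry: rec X.…}
[3] got ?Int, protocol expects ?Unit  ✗

3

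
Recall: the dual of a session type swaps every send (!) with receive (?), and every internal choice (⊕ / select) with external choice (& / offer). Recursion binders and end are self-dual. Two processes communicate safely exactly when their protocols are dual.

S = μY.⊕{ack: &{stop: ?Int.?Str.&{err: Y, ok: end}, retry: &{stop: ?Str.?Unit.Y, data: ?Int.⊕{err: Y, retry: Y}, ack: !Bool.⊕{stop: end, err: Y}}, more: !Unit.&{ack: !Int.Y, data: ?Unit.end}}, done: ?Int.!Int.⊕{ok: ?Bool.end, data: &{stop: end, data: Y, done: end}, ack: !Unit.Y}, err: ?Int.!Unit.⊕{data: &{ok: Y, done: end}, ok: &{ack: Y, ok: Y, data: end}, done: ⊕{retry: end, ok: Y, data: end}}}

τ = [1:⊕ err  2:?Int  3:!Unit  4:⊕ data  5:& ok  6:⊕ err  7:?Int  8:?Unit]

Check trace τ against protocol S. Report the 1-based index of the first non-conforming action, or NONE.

step 1: ⊕ err  ok  cont: ?Int.!Unit.⊕{data: &{ok: μY.…, done: end}, ok: &{ack: μY.…, ok: μY.…, data: end}, done: ⊕{retry: end, ok: μY.…, data: end}}
step 2: ?Int  ok  cont: !Unit.⊕{data: &{ok: μY.…, done: end}, ok: &{ack: μY.…, ok: μY.…, data: end}, done: ⊕{retry: end, ok: μY.…, data: end}}
step 3: !Unit  ok  cont: ⊕{data: &{ok: μY.…, done: end}, ok: &{ack: μY.…, ok: μY.…, data: end}, done: ⊕{retry: end, ok: μY.…, data: end}}
step 4: ⊕ data  ok  cont: &{ok: μY.…, done: end}
step 5: & ok  ok  cont: μY.…
step 6: ⊕ err  ok  cont: ?Int.!Unit.⊕{data: &{ok: μY.…, done: end}, ok: &{ack: μY.…, ok: μY.…, data: end}, done: ⊕{retry: end, ok: μY.…, data: end}}
step 7: ?Int  ok  cont: !Unit.⊕{data: &{ok: μY.…, done: end}, ok: &{ack: μY.…, ok: μY.…, data: end}, done: ⊕{retry: end, ok: μY.…, data: end}}
step 8: got ?Unit, protocol expects !Unit  ✗

8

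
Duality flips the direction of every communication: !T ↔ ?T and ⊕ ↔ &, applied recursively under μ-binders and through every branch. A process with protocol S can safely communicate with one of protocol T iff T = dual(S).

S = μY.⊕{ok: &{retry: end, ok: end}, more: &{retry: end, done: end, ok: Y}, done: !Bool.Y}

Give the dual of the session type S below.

μY.&{ok: ⊕{retry: end, ok: end}, more: ⊕{retry: end, done: end, ok: Y}, done: ?Bool.Y}

μY → μY  (binder kept)
  ⊕{ok,more,done} → &{ok,more,done}  (⊕→&)
    [ok]
      &{retry,ok} → ⊕{retry,ok}  (&→⊕)
        [retry]
          end ↦ end
        [ok]
          end ↦ end
    [more]
      &{retry,done,ok} → ⊕{retry,done,ok}  (&→⊕)
        [retry]
          end ↦ end
        [done]
          end ↦ end
        [ok]
          Y ↦ Y
    [done]
      !Bool → ?Bool
        Y ↦ Y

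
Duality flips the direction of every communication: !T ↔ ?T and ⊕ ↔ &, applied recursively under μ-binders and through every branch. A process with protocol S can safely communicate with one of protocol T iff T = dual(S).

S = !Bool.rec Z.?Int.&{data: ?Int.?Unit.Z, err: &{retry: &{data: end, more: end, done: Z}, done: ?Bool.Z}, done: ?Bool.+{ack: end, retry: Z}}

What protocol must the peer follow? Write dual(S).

!Bool ↦ ?Bool
  rec Z ↦ rec Z  (μ self-dual)
    ?Int ↦ !Int
      &{data,err,done} ↦ +{data,err,done}  (offer→select)
        • data:
          ?Int ↦ !Int
            ?Unit ↦ !Unit
              Z ↦ Z
        • err:
          &{retry,done} ↦ +{retry,done}  (offer→select)
            • retry:
              &{data,more,done} ↦ +{data,more,done}  (offer→select)
                • data:
                  end ↦ end
                • more:
                  end ↦ end
                • done:
                  Z ↦ Z
            • done:
              ?Bool ↦ !Bool
                Z ↦ Z
        • done:
          ?Bool ↦ !Bool
            +{ack,retry} ↦ &{ack,retry}  (select→offer)
              • ack:
                end ↦ end
              • retry:
                Z ↦ Z

?Bool.rec Z.!Int.+{data: !Int.!Unit.Z, err: +{retry: +{data: end, more: end, done: Z}, done: !Bool.Z}, done: !Bool.&{ack: end, retry: Z}}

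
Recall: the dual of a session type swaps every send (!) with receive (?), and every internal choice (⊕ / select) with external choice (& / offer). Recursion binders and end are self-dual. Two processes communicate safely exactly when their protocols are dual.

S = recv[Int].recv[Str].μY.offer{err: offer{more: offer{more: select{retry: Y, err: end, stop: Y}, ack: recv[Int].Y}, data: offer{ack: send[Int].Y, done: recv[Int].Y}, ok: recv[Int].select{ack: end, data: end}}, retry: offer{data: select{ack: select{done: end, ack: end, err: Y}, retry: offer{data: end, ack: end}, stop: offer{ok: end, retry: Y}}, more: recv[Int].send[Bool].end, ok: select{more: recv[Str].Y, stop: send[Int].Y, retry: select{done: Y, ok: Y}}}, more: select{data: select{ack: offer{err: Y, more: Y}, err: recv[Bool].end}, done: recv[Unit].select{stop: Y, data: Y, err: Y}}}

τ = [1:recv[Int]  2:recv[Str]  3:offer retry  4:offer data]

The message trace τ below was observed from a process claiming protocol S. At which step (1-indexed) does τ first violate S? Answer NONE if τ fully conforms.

NONE

step 1: recv[Int]  ok  now at recv[Str].μY.…
step 2: recv[Str]  ok  now at μY.…
step 3: offer retry  ok  now at offer{data: select{ack: select{done: end, ack: end, err: μY.…}, retry: offer{data: end, ack: end}, stop: offer{ok: end, retry: μY.…}}, more: recv[Int].send[Bool].end, ok: select{more: recv[Str].μY.…, stop: send[Int].μY.…, retry: select{done: μY.…, ok: μY.…}}}
step 4: offer data  ok  now at select{ack: select{done: end, ack: end, err: μY.…}, retry: offer{data: end, ack: end}, stop: offer{ok: end, retry: μY.…}}
trace exhausted — no violation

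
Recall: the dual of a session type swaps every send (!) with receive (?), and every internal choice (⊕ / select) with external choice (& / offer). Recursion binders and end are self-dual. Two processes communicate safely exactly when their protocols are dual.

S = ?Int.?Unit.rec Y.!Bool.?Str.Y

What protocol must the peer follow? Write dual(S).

?Int → !Int
  ?Unit → !Unit
    rec Y → rec Y  (binder kept)
      !Bool → ?Bool
        ?Str → !Str
          Y self-dual

!Int.!Unit.rec Y.?Bool.!Str.Y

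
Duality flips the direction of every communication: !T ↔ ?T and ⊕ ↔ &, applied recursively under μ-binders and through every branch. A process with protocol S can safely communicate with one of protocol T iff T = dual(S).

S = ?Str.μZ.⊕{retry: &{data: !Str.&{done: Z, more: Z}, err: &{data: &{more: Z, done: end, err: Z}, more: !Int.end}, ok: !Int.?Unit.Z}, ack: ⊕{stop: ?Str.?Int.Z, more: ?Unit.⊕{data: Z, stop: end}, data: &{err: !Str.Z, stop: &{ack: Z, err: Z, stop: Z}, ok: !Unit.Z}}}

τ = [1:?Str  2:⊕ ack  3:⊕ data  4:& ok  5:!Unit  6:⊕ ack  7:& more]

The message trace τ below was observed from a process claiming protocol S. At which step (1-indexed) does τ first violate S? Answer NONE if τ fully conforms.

7

[1] ?Str  match  now at μZ.…
[2] ⊕ ack  match  now at ⊕{stop: ?Str.?Int.μZ.…, more: ?Unit.⊕{data: μZ.…, stop: end}, data: &{err: !Str.μZ.…, stop: &{ack: μZ.…, err: μZ.…, stop: μZ.…}, ok: !Unit.μZ.…}}
[3] ⊕ data  match  now at &{err: !Str.μZ.…, stop: &{ack: μZ.…, err: μZ.…, stop: μZ.…}, ok: !Unit.μZ.…}
[4] & ok  match  now at !Unit.μZ.…
[5] !Unit  match  now at μZ.…
[6] ⊕ ack  match  now at ⊕{stop: ?Str.?Int.μZ.…, more: ?Unit.⊕{data: μZ.…, stop: end}, data: &{err: !Str.μZ.…, stop: &{ack: μZ.…, err: μZ.…, stop: μZ.…}, ok: !Unit.μZ.…}}
[7] got & more, protocol expects ⊕ stop or ⊕ more or ⊕ data  ✗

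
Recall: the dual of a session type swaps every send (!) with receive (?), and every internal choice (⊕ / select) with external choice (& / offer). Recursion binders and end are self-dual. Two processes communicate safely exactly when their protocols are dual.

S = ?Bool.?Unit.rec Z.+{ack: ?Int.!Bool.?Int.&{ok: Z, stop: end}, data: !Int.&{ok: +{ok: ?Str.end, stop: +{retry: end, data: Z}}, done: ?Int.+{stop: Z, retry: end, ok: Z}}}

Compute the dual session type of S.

?Bool ↦ !Bool
  ?Unit ↦ !Unit
    rec Z ↦ rec Z  (binder kept)
      +{ack,data} ↦ &{ack,data}  (internal→external)
        case ack:
          ?Int ↦ !Int
            !Bool ↦ ?Bool
              ?Int ↦ !Int
                &{ok,stop} ↦ +{ok,stop}  (offer→select)
                  case ok:
                    Z self-dual
                  case stop:
                    end self-dual
        case data:
          !Int ↦ ?Int
            &{ok,done} ↦ +{ok,done}  (offer→select)
              case ok:
                +{ok,stop} ↦ &{ok,stop}  (internal→external)
                  case ok:
                    ?Str ↦ !Str
                      end self-dual
                  case stop:
                    +{retry,data} ↦ &{retry,data}  (internal→external)
                      case retry:
                        end self-dual
                      case data:
                        Z self-dual
              case done:
                ?Int ↦ !Int
                  +{stop,retry,ok} ↦ &{stop,retry,ok}  (internal→external)
                    case stop:
                      Z self-dual
                    case retry:
                      end self-dual
                    case ok:
                      Z self-dual

!Bool.!Unit.rec Z.&{ack: !Int.?Bool.!Int.+{ok: Z, stop: end}, data: ?Int.+{ok: &{ok: !Str.end, stop: &{retry: end, data: Z}}, done: !Int.&{stop: Z, retry: end, ok: Z}}}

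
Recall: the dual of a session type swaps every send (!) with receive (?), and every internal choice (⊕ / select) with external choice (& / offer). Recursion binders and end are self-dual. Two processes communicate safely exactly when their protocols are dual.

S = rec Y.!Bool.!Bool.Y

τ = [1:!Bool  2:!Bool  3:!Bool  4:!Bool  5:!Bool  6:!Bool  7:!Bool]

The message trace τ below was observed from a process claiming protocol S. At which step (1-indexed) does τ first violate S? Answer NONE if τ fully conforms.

NONE

@1 !Bool  ✓  now at !Bool.rec Y.…
@2 !Bool  ✓  now at rec Y.…
@3 !Bool  ✓  now at !Bool.rec Y.…
@4 !Bool  ✓  now at rec Y.…
@5 !Bool  ✓  now at !Bool.rec Y.…
@6 !Bool  ✓  now at rec Y.…
@7 !Bool  ✓  now at !Bool.rec Y.…
all 7 steps conform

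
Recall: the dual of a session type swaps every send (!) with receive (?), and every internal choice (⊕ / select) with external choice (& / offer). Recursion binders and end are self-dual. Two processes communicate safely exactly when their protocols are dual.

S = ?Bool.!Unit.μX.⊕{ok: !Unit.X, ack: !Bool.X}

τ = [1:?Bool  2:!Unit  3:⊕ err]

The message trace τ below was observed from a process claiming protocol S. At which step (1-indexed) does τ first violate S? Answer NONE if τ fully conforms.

@1 ?Bool  ✓  residual = !Unit.μX.…
@2 !Unit  ✓  residual = μX.…
@3 got ⊕ err, protocol expects ⊕ ok or ⊕ ack  ✗

3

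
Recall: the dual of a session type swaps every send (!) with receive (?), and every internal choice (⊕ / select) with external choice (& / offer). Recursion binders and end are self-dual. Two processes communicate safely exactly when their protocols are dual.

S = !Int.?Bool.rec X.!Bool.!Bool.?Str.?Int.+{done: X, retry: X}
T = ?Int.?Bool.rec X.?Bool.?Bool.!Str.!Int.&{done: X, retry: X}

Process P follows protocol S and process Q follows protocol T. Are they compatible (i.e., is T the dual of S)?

NO

!Int | ?Int  ok
  ?Bool | ?Bool  ✗ same direction on both sides — not dual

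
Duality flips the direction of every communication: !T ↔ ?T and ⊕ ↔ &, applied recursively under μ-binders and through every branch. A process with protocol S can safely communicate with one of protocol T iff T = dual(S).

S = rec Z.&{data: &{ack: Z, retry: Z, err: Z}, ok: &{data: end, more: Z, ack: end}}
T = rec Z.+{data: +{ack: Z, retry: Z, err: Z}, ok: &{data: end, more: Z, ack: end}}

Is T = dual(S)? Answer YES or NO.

NO

rec Z | rec Z  match (μ self-dual)
  &{data,ok} | +{data,ok}  match same labels
    • data:
      &{ack,retry,err} | +{ack,retry,err}  match same labels
        • ack:
          Z | Z  match
        • retry:
          Z | Z  match
        • err:
          Z | Z  match
    • ok:
      &{data,more,ack} | &{data,more,ack}  ✗ choice polarity not flipped — not dual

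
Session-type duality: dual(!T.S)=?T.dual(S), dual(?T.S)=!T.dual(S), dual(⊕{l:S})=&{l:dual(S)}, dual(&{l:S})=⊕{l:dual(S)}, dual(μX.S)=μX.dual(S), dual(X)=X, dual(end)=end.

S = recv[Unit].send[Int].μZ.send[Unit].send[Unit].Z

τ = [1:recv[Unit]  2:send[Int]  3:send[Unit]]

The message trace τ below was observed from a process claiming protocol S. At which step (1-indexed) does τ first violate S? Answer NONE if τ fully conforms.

step 1: recv[Unit]  match  cont: send[Int].μZ.…
step 2: send[Int]  match  cont: μZ.…
step 3: send[Unit]  match  cont: send[Unit].μZ.…
τ conforms to S (length 3)

NONE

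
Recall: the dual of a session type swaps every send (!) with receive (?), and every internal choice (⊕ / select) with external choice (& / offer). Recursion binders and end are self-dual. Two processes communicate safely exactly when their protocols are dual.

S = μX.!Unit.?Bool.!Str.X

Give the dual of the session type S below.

μX.?Unit.!Bool.?Str.X

μX = μX  (binder kept)
  !Unit = ?Unit
    ?Bool = !Bool
      !Str = ?Str
        X self-dual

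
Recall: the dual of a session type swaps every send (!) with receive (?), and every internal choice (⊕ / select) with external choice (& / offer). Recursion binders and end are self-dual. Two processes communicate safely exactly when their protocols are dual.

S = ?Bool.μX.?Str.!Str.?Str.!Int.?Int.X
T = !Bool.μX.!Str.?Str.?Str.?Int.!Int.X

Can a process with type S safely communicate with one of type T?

NO

?Bool | !Bool  ✓
  μX | μX  ✓ (rec unchanged)
    ?Str | !Str  ✓
      !Str | ?Str  ✓
        ?Str | ?Str  ✗ same direction on both sides — not dual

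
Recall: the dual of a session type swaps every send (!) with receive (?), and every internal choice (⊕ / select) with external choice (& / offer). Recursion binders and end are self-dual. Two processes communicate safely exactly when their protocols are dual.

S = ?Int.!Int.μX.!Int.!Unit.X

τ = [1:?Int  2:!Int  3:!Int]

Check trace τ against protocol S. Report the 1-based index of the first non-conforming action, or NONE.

[1] ?Int  ✓  state: !Int.μX.…
[2] !Int  ✓  state: μX.…
[3] !Int  ✓  state: !Unit.μX.…
trace exhausted — no violation

NONE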